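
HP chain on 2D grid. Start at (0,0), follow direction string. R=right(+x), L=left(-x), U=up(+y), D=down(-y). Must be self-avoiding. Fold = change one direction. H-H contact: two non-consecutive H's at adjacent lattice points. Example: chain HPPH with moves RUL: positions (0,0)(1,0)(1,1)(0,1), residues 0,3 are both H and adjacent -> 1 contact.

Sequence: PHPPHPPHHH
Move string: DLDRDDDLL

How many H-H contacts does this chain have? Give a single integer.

Answer: 1

Derivation:
Positions: [(0, 0), (0, -1), (-1, -1), (-1, -2), (0, -2), (0, -3), (0, -4), (0, -5), (-1, -5), (-2, -5)]
H-H contact: residue 1 @(0,-1) - residue 4 @(0, -2)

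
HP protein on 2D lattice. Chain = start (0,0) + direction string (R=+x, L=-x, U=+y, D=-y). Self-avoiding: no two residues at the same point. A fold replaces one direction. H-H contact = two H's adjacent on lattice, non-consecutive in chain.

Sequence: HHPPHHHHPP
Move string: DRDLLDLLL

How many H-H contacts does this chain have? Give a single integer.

Answer: 1

Derivation:
Positions: [(0, 0), (0, -1), (1, -1), (1, -2), (0, -2), (-1, -2), (-1, -3), (-2, -3), (-3, -3), (-4, -3)]
H-H contact: residue 1 @(0,-1) - residue 4 @(0, -2)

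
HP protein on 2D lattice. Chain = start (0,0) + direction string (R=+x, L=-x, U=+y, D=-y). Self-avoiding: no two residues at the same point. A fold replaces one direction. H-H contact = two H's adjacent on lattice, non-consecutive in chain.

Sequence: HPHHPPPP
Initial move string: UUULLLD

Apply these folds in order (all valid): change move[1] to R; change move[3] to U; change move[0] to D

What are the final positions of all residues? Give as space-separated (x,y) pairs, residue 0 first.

Answer: (0,0) (0,-1) (1,-1) (1,0) (1,1) (0,1) (-1,1) (-1,0)

Derivation:
Initial moves: UUULLLD
Fold: move[1]->R => URULLLD (positions: [(0, 0), (0, 1), (1, 1), (1, 2), (0, 2), (-1, 2), (-2, 2), (-2, 1)])
Fold: move[3]->U => URUULLD (positions: [(0, 0), (0, 1), (1, 1), (1, 2), (1, 3), (0, 3), (-1, 3), (-1, 2)])
Fold: move[0]->D => DRUULLD (positions: [(0, 0), (0, -1), (1, -1), (1, 0), (1, 1), (0, 1), (-1, 1), (-1, 0)])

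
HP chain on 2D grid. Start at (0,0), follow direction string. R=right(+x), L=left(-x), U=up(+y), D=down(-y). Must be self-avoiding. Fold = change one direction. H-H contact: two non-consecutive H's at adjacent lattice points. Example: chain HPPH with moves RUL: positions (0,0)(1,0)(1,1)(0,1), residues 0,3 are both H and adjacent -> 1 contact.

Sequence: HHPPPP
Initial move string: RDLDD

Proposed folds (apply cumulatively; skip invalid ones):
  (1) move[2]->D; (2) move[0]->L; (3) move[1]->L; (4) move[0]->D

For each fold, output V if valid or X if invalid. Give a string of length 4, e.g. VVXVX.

Answer: VVVV

Derivation:
Initial: RDLDD -> [(0, 0), (1, 0), (1, -1), (0, -1), (0, -2), (0, -3)]
Fold 1: move[2]->D => RDDDD VALID
Fold 2: move[0]->L => LDDDD VALID
Fold 3: move[1]->L => LLDDD VALID
Fold 4: move[0]->D => DLDDD VALID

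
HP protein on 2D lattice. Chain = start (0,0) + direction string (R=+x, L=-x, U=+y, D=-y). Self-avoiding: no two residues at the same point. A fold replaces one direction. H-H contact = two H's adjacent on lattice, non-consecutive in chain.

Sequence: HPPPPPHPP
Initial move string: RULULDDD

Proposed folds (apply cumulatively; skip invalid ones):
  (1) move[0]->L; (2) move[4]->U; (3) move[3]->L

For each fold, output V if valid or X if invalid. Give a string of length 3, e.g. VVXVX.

Answer: VXV

Derivation:
Initial: RULULDDD -> [(0, 0), (1, 0), (1, 1), (0, 1), (0, 2), (-1, 2), (-1, 1), (-1, 0), (-1, -1)]
Fold 1: move[0]->L => LULULDDD VALID
Fold 2: move[4]->U => LULUUDDD INVALID (collision), skipped
Fold 3: move[3]->L => LULLLDDD VALID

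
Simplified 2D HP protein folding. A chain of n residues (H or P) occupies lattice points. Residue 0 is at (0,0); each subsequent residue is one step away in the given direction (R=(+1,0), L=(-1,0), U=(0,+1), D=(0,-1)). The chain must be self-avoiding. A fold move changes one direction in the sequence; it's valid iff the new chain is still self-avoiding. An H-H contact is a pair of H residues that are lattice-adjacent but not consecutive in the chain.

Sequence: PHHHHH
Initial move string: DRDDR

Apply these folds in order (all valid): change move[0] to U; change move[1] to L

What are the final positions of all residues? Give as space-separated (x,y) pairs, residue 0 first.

Answer: (0,0) (0,1) (-1,1) (-1,0) (-1,-1) (0,-1)

Derivation:
Initial moves: DRDDR
Fold: move[0]->U => URDDR (positions: [(0, 0), (0, 1), (1, 1), (1, 0), (1, -1), (2, -1)])
Fold: move[1]->L => ULDDR (positions: [(0, 0), (0, 1), (-1, 1), (-1, 0), (-1, -1), (0, -1)])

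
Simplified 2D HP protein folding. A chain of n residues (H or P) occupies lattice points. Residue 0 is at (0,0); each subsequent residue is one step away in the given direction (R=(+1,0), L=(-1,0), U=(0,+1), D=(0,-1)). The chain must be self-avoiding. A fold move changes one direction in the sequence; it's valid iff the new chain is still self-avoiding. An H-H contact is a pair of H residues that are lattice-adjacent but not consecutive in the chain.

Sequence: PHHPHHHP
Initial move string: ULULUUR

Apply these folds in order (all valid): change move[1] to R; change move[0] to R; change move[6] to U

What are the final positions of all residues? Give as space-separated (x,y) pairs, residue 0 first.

Answer: (0,0) (1,0) (2,0) (2,1) (1,1) (1,2) (1,3) (1,4)

Derivation:
Initial moves: ULULUUR
Fold: move[1]->R => URULUUR (positions: [(0, 0), (0, 1), (1, 1), (1, 2), (0, 2), (0, 3), (0, 4), (1, 4)])
Fold: move[0]->R => RRULUUR (positions: [(0, 0), (1, 0), (2, 0), (2, 1), (1, 1), (1, 2), (1, 3), (2, 3)])
Fold: move[6]->U => RRULUUU (positions: [(0, 0), (1, 0), (2, 0), (2, 1), (1, 1), (1, 2), (1, 3), (1, 4)])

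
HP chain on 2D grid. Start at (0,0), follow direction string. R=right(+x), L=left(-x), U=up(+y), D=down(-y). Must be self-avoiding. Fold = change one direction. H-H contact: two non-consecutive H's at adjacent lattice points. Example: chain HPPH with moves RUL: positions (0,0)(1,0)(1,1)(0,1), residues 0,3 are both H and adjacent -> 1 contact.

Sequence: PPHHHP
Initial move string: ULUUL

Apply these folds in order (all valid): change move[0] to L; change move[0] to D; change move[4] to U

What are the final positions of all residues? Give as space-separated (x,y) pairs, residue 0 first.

Initial moves: ULUUL
Fold: move[0]->L => LLUUL (positions: [(0, 0), (-1, 0), (-2, 0), (-2, 1), (-2, 2), (-3, 2)])
Fold: move[0]->D => DLUUL (positions: [(0, 0), (0, -1), (-1, -1), (-1, 0), (-1, 1), (-2, 1)])
Fold: move[4]->U => DLUUU (positions: [(0, 0), (0, -1), (-1, -1), (-1, 0), (-1, 1), (-1, 2)])

Answer: (0,0) (0,-1) (-1,-1) (-1,0) (-1,1) (-1,2)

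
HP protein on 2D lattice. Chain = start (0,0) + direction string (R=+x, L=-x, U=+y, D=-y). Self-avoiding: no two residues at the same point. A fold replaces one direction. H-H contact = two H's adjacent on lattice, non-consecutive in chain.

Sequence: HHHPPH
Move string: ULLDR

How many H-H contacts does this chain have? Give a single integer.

Positions: [(0, 0), (0, 1), (-1, 1), (-2, 1), (-2, 0), (-1, 0)]
H-H contact: residue 0 @(0,0) - residue 5 @(-1, 0)
H-H contact: residue 2 @(-1,1) - residue 5 @(-1, 0)

Answer: 2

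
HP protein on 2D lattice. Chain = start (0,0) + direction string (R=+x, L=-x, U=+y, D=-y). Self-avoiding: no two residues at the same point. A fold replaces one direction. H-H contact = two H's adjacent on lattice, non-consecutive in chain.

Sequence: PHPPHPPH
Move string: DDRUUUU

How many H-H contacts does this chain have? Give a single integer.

Positions: [(0, 0), (0, -1), (0, -2), (1, -2), (1, -1), (1, 0), (1, 1), (1, 2)]
H-H contact: residue 1 @(0,-1) - residue 4 @(1, -1)

Answer: 1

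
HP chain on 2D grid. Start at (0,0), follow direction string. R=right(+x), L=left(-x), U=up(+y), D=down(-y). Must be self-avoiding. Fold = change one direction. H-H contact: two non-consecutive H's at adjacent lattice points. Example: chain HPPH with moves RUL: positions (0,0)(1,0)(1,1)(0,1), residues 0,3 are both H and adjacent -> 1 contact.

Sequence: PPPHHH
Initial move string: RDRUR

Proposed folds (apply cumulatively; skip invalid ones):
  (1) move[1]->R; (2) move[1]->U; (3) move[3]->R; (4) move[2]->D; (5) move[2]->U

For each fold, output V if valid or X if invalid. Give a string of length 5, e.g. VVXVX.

Answer: VVVXV

Derivation:
Initial: RDRUR -> [(0, 0), (1, 0), (1, -1), (2, -1), (2, 0), (3, 0)]
Fold 1: move[1]->R => RRRUR VALID
Fold 2: move[1]->U => RURUR VALID
Fold 3: move[3]->R => RURRR VALID
Fold 4: move[2]->D => RUDRR INVALID (collision), skipped
Fold 5: move[2]->U => RUURR VALID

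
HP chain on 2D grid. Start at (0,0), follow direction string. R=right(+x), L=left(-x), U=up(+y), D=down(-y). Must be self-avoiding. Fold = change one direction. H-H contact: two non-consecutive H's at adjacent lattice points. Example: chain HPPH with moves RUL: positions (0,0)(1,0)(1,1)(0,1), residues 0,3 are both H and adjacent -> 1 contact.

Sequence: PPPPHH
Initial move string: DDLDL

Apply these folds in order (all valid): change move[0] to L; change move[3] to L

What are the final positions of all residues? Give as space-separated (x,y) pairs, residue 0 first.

Answer: (0,0) (-1,0) (-1,-1) (-2,-1) (-3,-1) (-4,-1)

Derivation:
Initial moves: DDLDL
Fold: move[0]->L => LDLDL (positions: [(0, 0), (-1, 0), (-1, -1), (-2, -1), (-2, -2), (-3, -2)])
Fold: move[3]->L => LDLLL (positions: [(0, 0), (-1, 0), (-1, -1), (-2, -1), (-3, -1), (-4, -1)])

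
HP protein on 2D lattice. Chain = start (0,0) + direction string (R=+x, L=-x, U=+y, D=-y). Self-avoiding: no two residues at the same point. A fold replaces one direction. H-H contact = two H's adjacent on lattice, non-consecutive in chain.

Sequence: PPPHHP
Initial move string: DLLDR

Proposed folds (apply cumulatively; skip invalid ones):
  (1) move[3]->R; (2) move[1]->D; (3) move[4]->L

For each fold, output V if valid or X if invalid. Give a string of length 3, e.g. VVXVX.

Answer: XVV

Derivation:
Initial: DLLDR -> [(0, 0), (0, -1), (-1, -1), (-2, -1), (-2, -2), (-1, -2)]
Fold 1: move[3]->R => DLLRR INVALID (collision), skipped
Fold 2: move[1]->D => DDLDR VALID
Fold 3: move[4]->L => DDLDL VALID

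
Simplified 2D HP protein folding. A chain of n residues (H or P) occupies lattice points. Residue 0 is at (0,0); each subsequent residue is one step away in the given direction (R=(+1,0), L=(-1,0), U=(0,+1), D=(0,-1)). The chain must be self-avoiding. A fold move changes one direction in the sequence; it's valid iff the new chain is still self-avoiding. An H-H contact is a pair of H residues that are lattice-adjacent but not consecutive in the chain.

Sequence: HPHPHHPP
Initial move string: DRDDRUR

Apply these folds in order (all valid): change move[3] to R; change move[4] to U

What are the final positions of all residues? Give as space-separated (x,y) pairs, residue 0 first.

Answer: (0,0) (0,-1) (1,-1) (1,-2) (2,-2) (2,-1) (2,0) (3,0)

Derivation:
Initial moves: DRDDRUR
Fold: move[3]->R => DRDRRUR (positions: [(0, 0), (0, -1), (1, -1), (1, -2), (2, -2), (3, -2), (3, -1), (4, -1)])
Fold: move[4]->U => DRDRUUR (positions: [(0, 0), (0, -1), (1, -1), (1, -2), (2, -2), (2, -1), (2, 0), (3, 0)])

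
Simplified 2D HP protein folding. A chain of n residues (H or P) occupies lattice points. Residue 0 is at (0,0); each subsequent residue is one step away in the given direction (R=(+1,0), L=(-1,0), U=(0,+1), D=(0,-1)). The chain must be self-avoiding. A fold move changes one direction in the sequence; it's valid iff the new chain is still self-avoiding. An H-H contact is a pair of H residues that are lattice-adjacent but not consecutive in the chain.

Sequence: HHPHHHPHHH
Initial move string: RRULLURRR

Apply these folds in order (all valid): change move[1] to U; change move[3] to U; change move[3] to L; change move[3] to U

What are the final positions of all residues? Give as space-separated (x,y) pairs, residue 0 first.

Answer: (0,0) (1,0) (1,1) (1,2) (1,3) (0,3) (0,4) (1,4) (2,4) (3,4)

Derivation:
Initial moves: RRULLURRR
Fold: move[1]->U => RUULLURRR (positions: [(0, 0), (1, 0), (1, 1), (1, 2), (0, 2), (-1, 2), (-1, 3), (0, 3), (1, 3), (2, 3)])
Fold: move[3]->U => RUUULURRR (positions: [(0, 0), (1, 0), (1, 1), (1, 2), (1, 3), (0, 3), (0, 4), (1, 4), (2, 4), (3, 4)])
Fold: move[3]->L => RUULLURRR (positions: [(0, 0), (1, 0), (1, 1), (1, 2), (0, 2), (-1, 2), (-1, 3), (0, 3), (1, 3), (2, 3)])
Fold: move[3]->U => RUUULURRR (positions: [(0, 0), (1, 0), (1, 1), (1, 2), (1, 3), (0, 3), (0, 4), (1, 4), (2, 4), (3, 4)])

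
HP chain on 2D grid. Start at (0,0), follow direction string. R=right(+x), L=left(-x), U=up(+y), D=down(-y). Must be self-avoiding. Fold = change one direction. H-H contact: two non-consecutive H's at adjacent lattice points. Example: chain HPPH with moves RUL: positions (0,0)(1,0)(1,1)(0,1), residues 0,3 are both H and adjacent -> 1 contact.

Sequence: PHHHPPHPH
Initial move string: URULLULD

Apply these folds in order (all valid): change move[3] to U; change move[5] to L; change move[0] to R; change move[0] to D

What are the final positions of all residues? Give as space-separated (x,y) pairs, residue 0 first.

Answer: (0,0) (0,-1) (1,-1) (1,0) (1,1) (0,1) (-1,1) (-2,1) (-2,0)

Derivation:
Initial moves: URULLULD
Fold: move[3]->U => URUULULD (positions: [(0, 0), (0, 1), (1, 1), (1, 2), (1, 3), (0, 3), (0, 4), (-1, 4), (-1, 3)])
Fold: move[5]->L => URUULLLD (positions: [(0, 0), (0, 1), (1, 1), (1, 2), (1, 3), (0, 3), (-1, 3), (-2, 3), (-2, 2)])
Fold: move[0]->R => RRUULLLD (positions: [(0, 0), (1, 0), (2, 0), (2, 1), (2, 2), (1, 2), (0, 2), (-1, 2), (-1, 1)])
Fold: move[0]->D => DRUULLLD (positions: [(0, 0), (0, -1), (1, -1), (1, 0), (1, 1), (0, 1), (-1, 1), (-2, 1), (-2, 0)])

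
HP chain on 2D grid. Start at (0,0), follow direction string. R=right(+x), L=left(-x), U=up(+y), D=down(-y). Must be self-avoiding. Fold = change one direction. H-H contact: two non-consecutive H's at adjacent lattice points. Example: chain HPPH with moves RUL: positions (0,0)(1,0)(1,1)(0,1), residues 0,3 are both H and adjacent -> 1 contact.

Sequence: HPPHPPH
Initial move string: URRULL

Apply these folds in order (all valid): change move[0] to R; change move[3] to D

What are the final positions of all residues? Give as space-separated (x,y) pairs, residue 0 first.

Initial moves: URRULL
Fold: move[0]->R => RRRULL (positions: [(0, 0), (1, 0), (2, 0), (3, 0), (3, 1), (2, 1), (1, 1)])
Fold: move[3]->D => RRRDLL (positions: [(0, 0), (1, 0), (2, 0), (3, 0), (3, -1), (2, -1), (1, -1)])

Answer: (0,0) (1,0) (2,0) (3,0) (3,-1) (2,-1) (1,-1)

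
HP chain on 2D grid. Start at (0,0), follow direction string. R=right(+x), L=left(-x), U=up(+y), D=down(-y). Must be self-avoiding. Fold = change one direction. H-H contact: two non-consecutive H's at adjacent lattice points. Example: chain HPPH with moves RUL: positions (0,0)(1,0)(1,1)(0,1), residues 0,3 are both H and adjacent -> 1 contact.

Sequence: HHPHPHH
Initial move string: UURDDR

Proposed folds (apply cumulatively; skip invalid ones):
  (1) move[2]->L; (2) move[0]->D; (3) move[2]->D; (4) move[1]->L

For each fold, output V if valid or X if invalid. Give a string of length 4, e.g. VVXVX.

Initial: UURDDR -> [(0, 0), (0, 1), (0, 2), (1, 2), (1, 1), (1, 0), (2, 0)]
Fold 1: move[2]->L => UULDDR INVALID (collision), skipped
Fold 2: move[0]->D => DURDDR INVALID (collision), skipped
Fold 3: move[2]->D => UUDDDR INVALID (collision), skipped
Fold 4: move[1]->L => ULRDDR INVALID (collision), skipped

Answer: XXXX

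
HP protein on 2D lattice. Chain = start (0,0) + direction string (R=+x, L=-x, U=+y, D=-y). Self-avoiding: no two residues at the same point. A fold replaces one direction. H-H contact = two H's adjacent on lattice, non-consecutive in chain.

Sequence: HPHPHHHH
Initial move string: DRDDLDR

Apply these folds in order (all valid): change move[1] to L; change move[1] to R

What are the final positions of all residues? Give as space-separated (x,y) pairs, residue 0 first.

Initial moves: DRDDLDR
Fold: move[1]->L => DLDDLDR (positions: [(0, 0), (0, -1), (-1, -1), (-1, -2), (-1, -3), (-2, -3), (-2, -4), (-1, -4)])
Fold: move[1]->R => DRDDLDR (positions: [(0, 0), (0, -1), (1, -1), (1, -2), (1, -3), (0, -3), (0, -4), (1, -4)])

Answer: (0,0) (0,-1) (1,-1) (1,-2) (1,-3) (0,-3) (0,-4) (1,-4)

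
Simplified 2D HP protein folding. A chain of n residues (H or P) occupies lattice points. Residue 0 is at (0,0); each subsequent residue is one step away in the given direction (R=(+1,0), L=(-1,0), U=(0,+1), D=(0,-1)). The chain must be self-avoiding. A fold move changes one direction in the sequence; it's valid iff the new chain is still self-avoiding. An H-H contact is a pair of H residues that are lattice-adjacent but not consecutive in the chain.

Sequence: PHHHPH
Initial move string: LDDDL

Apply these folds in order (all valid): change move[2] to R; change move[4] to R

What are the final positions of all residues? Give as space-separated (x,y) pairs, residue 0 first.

Initial moves: LDDDL
Fold: move[2]->R => LDRDL (positions: [(0, 0), (-1, 0), (-1, -1), (0, -1), (0, -2), (-1, -2)])
Fold: move[4]->R => LDRDR (positions: [(0, 0), (-1, 0), (-1, -1), (0, -1), (0, -2), (1, -2)])

Answer: (0,0) (-1,0) (-1,-1) (0,-1) (0,-2) (1,-2)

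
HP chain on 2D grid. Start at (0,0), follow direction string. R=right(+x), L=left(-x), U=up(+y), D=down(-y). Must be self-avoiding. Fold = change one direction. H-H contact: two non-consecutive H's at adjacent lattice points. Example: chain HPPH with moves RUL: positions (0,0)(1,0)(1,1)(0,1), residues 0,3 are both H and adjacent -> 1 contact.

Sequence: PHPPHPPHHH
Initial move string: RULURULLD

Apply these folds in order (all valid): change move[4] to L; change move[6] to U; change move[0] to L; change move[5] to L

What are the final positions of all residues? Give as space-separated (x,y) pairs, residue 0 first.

Initial moves: RULURULLD
Fold: move[4]->L => RULULULLD (positions: [(0, 0), (1, 0), (1, 1), (0, 1), (0, 2), (-1, 2), (-1, 3), (-2, 3), (-3, 3), (-3, 2)])
Fold: move[6]->U => RULULUULD (positions: [(0, 0), (1, 0), (1, 1), (0, 1), (0, 2), (-1, 2), (-1, 3), (-1, 4), (-2, 4), (-2, 3)])
Fold: move[0]->L => LULULUULD (positions: [(0, 0), (-1, 0), (-1, 1), (-2, 1), (-2, 2), (-3, 2), (-3, 3), (-3, 4), (-4, 4), (-4, 3)])
Fold: move[5]->L => LULULLULD (positions: [(0, 0), (-1, 0), (-1, 1), (-2, 1), (-2, 2), (-3, 2), (-4, 2), (-4, 3), (-5, 3), (-5, 2)])

Answer: (0,0) (-1,0) (-1,1) (-2,1) (-2,2) (-3,2) (-4,2) (-4,3) (-5,3) (-5,2)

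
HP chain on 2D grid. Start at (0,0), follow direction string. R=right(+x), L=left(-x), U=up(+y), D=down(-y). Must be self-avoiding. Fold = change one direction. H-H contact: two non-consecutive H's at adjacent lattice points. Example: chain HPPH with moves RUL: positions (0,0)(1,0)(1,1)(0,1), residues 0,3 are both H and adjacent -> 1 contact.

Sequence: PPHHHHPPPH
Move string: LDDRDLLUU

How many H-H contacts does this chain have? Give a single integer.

Positions: [(0, 0), (-1, 0), (-1, -1), (-1, -2), (0, -2), (0, -3), (-1, -3), (-2, -3), (-2, -2), (-2, -1)]
H-H contact: residue 2 @(-1,-1) - residue 9 @(-2, -1)

Answer: 1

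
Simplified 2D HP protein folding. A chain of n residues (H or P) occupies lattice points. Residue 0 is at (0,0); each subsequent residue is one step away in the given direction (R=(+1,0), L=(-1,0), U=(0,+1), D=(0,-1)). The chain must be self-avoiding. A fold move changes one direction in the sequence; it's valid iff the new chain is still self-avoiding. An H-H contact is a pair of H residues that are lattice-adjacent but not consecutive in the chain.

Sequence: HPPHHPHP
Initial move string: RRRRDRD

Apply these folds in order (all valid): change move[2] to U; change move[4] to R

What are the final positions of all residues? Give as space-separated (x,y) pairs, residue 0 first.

Initial moves: RRRRDRD
Fold: move[2]->U => RRURDRD (positions: [(0, 0), (1, 0), (2, 0), (2, 1), (3, 1), (3, 0), (4, 0), (4, -1)])
Fold: move[4]->R => RRURRRD (positions: [(0, 0), (1, 0), (2, 0), (2, 1), (3, 1), (4, 1), (5, 1), (5, 0)])

Answer: (0,0) (1,0) (2,0) (2,1) (3,1) (4,1) (5,1) (5,0)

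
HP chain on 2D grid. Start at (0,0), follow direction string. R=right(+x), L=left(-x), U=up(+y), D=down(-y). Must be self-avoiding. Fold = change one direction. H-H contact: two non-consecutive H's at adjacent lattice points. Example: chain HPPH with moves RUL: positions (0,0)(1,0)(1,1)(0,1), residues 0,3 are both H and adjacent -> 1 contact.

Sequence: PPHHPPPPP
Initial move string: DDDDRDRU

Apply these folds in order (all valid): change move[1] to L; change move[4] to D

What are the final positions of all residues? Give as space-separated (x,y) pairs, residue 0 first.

Initial moves: DDDDRDRU
Fold: move[1]->L => DLDDRDRU (positions: [(0, 0), (0, -1), (-1, -1), (-1, -2), (-1, -3), (0, -3), (0, -4), (1, -4), (1, -3)])
Fold: move[4]->D => DLDDDDRU (positions: [(0, 0), (0, -1), (-1, -1), (-1, -2), (-1, -3), (-1, -4), (-1, -5), (0, -5), (0, -4)])

Answer: (0,0) (0,-1) (-1,-1) (-1,-2) (-1,-3) (-1,-4) (-1,-5) (0,-5) (0,-4)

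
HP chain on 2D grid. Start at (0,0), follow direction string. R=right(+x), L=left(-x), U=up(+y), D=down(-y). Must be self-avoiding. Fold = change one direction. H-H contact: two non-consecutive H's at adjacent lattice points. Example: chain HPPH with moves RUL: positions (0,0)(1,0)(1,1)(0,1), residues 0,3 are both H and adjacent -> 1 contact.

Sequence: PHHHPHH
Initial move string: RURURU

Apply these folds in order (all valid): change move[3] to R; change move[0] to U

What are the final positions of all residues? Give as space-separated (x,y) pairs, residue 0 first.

Answer: (0,0) (0,1) (0,2) (1,2) (2,2) (3,2) (3,3)

Derivation:
Initial moves: RURURU
Fold: move[3]->R => RURRRU (positions: [(0, 0), (1, 0), (1, 1), (2, 1), (3, 1), (4, 1), (4, 2)])
Fold: move[0]->U => UURRRU (positions: [(0, 0), (0, 1), (0, 2), (1, 2), (2, 2), (3, 2), (3, 3)])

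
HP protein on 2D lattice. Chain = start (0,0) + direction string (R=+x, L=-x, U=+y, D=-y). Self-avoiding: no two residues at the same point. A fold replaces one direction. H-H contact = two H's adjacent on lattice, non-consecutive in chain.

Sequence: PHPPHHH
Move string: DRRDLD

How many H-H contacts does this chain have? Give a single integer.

Answer: 0

Derivation:
Positions: [(0, 0), (0, -1), (1, -1), (2, -1), (2, -2), (1, -2), (1, -3)]
No H-H contacts found.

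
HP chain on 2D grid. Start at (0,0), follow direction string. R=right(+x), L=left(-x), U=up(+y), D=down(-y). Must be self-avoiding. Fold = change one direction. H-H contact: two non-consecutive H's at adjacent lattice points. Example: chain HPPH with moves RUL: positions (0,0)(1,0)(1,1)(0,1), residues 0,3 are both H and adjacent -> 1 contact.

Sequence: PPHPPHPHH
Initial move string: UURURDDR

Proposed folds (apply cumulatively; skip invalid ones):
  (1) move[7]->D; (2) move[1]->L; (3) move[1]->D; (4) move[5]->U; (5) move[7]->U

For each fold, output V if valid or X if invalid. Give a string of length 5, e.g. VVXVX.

Initial: UURURDDR -> [(0, 0), (0, 1), (0, 2), (1, 2), (1, 3), (2, 3), (2, 2), (2, 1), (3, 1)]
Fold 1: move[7]->D => UURURDDD VALID
Fold 2: move[1]->L => ULRURDDD INVALID (collision), skipped
Fold 3: move[1]->D => UDRURDDD INVALID (collision), skipped
Fold 4: move[5]->U => UURURUDD INVALID (collision), skipped
Fold 5: move[7]->U => UURURDDU INVALID (collision), skipped

Answer: VXXXX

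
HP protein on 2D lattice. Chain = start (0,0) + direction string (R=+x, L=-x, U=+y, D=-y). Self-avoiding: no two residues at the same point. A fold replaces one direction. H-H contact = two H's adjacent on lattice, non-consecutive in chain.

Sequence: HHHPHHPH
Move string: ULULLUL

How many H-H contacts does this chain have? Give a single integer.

Positions: [(0, 0), (0, 1), (-1, 1), (-1, 2), (-2, 2), (-3, 2), (-3, 3), (-4, 3)]
No H-H contacts found.

Answer: 0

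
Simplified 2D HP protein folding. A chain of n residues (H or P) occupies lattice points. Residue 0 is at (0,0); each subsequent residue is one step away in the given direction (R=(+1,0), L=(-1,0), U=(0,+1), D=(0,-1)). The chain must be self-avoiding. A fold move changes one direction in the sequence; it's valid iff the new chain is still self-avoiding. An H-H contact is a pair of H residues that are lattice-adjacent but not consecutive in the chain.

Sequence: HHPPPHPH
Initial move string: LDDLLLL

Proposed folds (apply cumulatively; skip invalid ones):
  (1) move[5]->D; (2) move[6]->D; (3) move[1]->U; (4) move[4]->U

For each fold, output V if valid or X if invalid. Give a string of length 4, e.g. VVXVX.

Initial: LDDLLLL -> [(0, 0), (-1, 0), (-1, -1), (-1, -2), (-2, -2), (-3, -2), (-4, -2), (-5, -2)]
Fold 1: move[5]->D => LDDLLDL VALID
Fold 2: move[6]->D => LDDLLDD VALID
Fold 3: move[1]->U => LUDLLDD INVALID (collision), skipped
Fold 4: move[4]->U => LDDLUDD INVALID (collision), skipped

Answer: VVXX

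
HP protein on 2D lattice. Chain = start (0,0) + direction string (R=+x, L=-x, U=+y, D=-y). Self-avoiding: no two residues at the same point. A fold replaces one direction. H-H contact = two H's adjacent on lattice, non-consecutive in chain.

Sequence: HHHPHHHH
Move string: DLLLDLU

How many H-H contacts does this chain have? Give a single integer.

Answer: 1

Derivation:
Positions: [(0, 0), (0, -1), (-1, -1), (-2, -1), (-3, -1), (-3, -2), (-4, -2), (-4, -1)]
H-H contact: residue 4 @(-3,-1) - residue 7 @(-4, -1)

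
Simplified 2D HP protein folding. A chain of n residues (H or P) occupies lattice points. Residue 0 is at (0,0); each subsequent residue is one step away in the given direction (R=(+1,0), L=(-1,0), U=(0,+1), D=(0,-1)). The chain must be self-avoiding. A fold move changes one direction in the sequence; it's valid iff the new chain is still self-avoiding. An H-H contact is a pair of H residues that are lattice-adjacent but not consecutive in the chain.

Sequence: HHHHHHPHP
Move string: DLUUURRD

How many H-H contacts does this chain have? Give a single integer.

Answer: 1

Derivation:
Positions: [(0, 0), (0, -1), (-1, -1), (-1, 0), (-1, 1), (-1, 2), (0, 2), (1, 2), (1, 1)]
H-H contact: residue 0 @(0,0) - residue 3 @(-1, 0)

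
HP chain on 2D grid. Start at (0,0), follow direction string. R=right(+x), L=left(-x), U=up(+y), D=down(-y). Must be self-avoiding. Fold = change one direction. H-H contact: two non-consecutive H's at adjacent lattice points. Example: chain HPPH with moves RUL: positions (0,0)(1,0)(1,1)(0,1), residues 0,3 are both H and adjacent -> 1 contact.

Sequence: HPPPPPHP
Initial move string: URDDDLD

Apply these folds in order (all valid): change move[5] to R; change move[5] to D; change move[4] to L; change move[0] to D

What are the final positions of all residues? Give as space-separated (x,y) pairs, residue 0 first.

Initial moves: URDDDLD
Fold: move[5]->R => URDDDRD (positions: [(0, 0), (0, 1), (1, 1), (1, 0), (1, -1), (1, -2), (2, -2), (2, -3)])
Fold: move[5]->D => URDDDDD (positions: [(0, 0), (0, 1), (1, 1), (1, 0), (1, -1), (1, -2), (1, -3), (1, -4)])
Fold: move[4]->L => URDDLDD (positions: [(0, 0), (0, 1), (1, 1), (1, 0), (1, -1), (0, -1), (0, -2), (0, -3)])
Fold: move[0]->D => DRDDLDD (positions: [(0, 0), (0, -1), (1, -1), (1, -2), (1, -3), (0, -3), (0, -4), (0, -5)])

Answer: (0,0) (0,-1) (1,-1) (1,-2) (1,-3) (0,-3) (0,-4) (0,-5)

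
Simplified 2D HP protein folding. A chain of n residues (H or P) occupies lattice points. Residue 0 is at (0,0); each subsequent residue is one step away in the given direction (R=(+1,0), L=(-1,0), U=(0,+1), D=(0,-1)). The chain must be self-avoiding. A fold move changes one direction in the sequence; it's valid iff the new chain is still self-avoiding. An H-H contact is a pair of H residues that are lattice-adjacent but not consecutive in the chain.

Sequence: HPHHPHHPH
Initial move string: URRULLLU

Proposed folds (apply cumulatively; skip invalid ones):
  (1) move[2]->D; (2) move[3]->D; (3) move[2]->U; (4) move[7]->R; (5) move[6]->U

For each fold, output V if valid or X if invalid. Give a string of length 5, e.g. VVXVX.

Answer: XXVXV

Derivation:
Initial: URRULLLU -> [(0, 0), (0, 1), (1, 1), (2, 1), (2, 2), (1, 2), (0, 2), (-1, 2), (-1, 3)]
Fold 1: move[2]->D => URDULLLU INVALID (collision), skipped
Fold 2: move[3]->D => URRDLLLU INVALID (collision), skipped
Fold 3: move[2]->U => URUULLLU VALID
Fold 4: move[7]->R => URUULLLR INVALID (collision), skipped
Fold 5: move[6]->U => URUULLUU VALID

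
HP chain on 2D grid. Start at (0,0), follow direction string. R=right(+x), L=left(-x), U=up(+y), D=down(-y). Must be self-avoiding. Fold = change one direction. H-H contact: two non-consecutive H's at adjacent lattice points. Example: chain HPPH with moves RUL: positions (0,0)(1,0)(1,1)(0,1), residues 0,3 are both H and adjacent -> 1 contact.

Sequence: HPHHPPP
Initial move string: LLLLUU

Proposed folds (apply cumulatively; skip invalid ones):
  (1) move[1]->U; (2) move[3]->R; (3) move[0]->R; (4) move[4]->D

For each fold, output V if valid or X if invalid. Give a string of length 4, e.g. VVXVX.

Initial: LLLLUU -> [(0, 0), (-1, 0), (-2, 0), (-3, 0), (-4, 0), (-4, 1), (-4, 2)]
Fold 1: move[1]->U => LULLUU VALID
Fold 2: move[3]->R => LULRUU INVALID (collision), skipped
Fold 3: move[0]->R => RULLUU VALID
Fold 4: move[4]->D => RULLDU INVALID (collision), skipped

Answer: VXVX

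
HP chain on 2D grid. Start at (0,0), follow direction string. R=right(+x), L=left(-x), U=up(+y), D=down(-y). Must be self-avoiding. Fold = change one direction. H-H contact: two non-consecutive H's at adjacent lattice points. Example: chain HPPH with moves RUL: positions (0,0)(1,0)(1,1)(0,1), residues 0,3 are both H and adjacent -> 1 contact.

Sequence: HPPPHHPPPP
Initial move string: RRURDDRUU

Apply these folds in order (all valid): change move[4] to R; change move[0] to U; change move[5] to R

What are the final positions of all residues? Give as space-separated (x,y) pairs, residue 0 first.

Initial moves: RRURDDRUU
Fold: move[4]->R => RRURRDRUU (positions: [(0, 0), (1, 0), (2, 0), (2, 1), (3, 1), (4, 1), (4, 0), (5, 0), (5, 1), (5, 2)])
Fold: move[0]->U => URURRDRUU (positions: [(0, 0), (0, 1), (1, 1), (1, 2), (2, 2), (3, 2), (3, 1), (4, 1), (4, 2), (4, 3)])
Fold: move[5]->R => URURRRRUU (positions: [(0, 0), (0, 1), (1, 1), (1, 2), (2, 2), (3, 2), (4, 2), (5, 2), (5, 3), (5, 4)])

Answer: (0,0) (0,1) (1,1) (1,2) (2,2) (3,2) (4,2) (5,2) (5,3) (5,4)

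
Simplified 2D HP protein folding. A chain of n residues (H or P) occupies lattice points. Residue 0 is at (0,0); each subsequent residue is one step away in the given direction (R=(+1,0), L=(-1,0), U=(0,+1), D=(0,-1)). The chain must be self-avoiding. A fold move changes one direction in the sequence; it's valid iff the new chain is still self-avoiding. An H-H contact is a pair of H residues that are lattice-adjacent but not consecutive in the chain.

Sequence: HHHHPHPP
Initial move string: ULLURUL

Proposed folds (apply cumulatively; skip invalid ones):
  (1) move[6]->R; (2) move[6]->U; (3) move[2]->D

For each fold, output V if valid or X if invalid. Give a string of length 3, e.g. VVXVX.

Initial: ULLURUL -> [(0, 0), (0, 1), (-1, 1), (-2, 1), (-2, 2), (-1, 2), (-1, 3), (-2, 3)]
Fold 1: move[6]->R => ULLURUR VALID
Fold 2: move[6]->U => ULLURUU VALID
Fold 3: move[2]->D => ULDURUU INVALID (collision), skipped

Answer: VVX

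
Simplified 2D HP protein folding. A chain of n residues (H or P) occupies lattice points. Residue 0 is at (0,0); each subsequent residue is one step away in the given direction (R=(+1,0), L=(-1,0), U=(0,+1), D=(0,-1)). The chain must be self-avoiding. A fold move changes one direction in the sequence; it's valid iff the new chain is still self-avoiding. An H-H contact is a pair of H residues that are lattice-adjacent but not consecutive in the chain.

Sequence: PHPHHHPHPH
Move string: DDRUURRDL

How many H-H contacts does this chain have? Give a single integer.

Answer: 2

Derivation:
Positions: [(0, 0), (0, -1), (0, -2), (1, -2), (1, -1), (1, 0), (2, 0), (3, 0), (3, -1), (2, -1)]
H-H contact: residue 1 @(0,-1) - residue 4 @(1, -1)
H-H contact: residue 4 @(1,-1) - residue 9 @(2, -1)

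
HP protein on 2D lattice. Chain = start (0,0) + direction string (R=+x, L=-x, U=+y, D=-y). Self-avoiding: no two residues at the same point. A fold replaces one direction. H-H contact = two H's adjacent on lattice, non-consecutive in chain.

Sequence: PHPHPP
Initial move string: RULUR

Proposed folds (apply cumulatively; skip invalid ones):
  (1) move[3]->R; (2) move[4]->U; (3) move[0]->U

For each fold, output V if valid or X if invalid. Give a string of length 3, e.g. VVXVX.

Initial: RULUR -> [(0, 0), (1, 0), (1, 1), (0, 1), (0, 2), (1, 2)]
Fold 1: move[3]->R => RULRR INVALID (collision), skipped
Fold 2: move[4]->U => RULUU VALID
Fold 3: move[0]->U => UULUU VALID

Answer: XVV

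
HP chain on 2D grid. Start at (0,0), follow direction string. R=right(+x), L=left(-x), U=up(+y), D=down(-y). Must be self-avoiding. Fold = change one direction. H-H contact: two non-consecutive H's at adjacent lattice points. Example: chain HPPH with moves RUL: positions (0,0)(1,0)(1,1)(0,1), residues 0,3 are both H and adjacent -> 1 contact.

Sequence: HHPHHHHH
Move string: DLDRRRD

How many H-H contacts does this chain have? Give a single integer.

Answer: 1

Derivation:
Positions: [(0, 0), (0, -1), (-1, -1), (-1, -2), (0, -2), (1, -2), (2, -2), (2, -3)]
H-H contact: residue 1 @(0,-1) - residue 4 @(0, -2)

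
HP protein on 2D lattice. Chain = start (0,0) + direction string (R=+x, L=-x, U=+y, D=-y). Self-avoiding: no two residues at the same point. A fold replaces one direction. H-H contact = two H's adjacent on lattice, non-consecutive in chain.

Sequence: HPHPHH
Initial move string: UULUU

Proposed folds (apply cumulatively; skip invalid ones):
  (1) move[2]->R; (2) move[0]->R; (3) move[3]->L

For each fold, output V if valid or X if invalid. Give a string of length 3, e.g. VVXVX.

Answer: VVX

Derivation:
Initial: UULUU -> [(0, 0), (0, 1), (0, 2), (-1, 2), (-1, 3), (-1, 4)]
Fold 1: move[2]->R => UURUU VALID
Fold 2: move[0]->R => RURUU VALID
Fold 3: move[3]->L => RURLU INVALID (collision), skipped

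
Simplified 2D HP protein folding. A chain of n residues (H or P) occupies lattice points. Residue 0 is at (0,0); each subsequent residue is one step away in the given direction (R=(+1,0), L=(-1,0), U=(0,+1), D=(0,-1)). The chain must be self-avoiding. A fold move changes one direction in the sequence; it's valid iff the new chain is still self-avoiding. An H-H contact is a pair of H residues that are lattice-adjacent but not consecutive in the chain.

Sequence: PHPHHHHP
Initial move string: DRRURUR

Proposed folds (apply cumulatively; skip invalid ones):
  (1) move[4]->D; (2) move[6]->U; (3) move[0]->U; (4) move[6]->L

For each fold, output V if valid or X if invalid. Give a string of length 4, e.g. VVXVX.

Answer: XVVV

Derivation:
Initial: DRRURUR -> [(0, 0), (0, -1), (1, -1), (2, -1), (2, 0), (3, 0), (3, 1), (4, 1)]
Fold 1: move[4]->D => DRRUDUR INVALID (collision), skipped
Fold 2: move[6]->U => DRRURUU VALID
Fold 3: move[0]->U => URRURUU VALID
Fold 4: move[6]->L => URRURUL VALID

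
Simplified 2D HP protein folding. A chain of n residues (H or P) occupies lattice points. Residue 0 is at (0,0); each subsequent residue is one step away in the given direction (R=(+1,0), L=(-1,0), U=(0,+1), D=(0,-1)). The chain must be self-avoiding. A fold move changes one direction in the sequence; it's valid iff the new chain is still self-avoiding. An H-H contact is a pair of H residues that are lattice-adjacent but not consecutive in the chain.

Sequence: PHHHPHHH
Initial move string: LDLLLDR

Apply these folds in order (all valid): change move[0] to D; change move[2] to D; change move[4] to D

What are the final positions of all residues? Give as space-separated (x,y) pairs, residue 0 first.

Initial moves: LDLLLDR
Fold: move[0]->D => DDLLLDR (positions: [(0, 0), (0, -1), (0, -2), (-1, -2), (-2, -2), (-3, -2), (-3, -3), (-2, -3)])
Fold: move[2]->D => DDDLLDR (positions: [(0, 0), (0, -1), (0, -2), (0, -3), (-1, -3), (-2, -3), (-2, -4), (-1, -4)])
Fold: move[4]->D => DDDLDDR (positions: [(0, 0), (0, -1), (0, -2), (0, -3), (-1, -3), (-1, -4), (-1, -5), (0, -5)])

Answer: (0,0) (0,-1) (0,-2) (0,-3) (-1,-3) (-1,-4) (-1,-5) (0,-5)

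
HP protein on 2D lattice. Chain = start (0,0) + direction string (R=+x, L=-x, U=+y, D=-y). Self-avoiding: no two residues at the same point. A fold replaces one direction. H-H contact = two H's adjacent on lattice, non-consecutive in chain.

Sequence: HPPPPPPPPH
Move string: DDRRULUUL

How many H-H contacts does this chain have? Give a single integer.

Answer: 1

Derivation:
Positions: [(0, 0), (0, -1), (0, -2), (1, -2), (2, -2), (2, -1), (1, -1), (1, 0), (1, 1), (0, 1)]
H-H contact: residue 0 @(0,0) - residue 9 @(0, 1)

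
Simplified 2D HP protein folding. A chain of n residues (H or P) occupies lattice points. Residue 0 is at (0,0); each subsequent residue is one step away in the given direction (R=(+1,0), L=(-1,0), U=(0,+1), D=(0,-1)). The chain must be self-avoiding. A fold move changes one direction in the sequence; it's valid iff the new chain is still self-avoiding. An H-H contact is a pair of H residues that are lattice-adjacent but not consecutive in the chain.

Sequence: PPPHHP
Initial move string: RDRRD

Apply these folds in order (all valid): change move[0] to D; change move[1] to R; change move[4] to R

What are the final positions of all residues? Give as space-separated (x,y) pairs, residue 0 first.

Initial moves: RDRRD
Fold: move[0]->D => DDRRD (positions: [(0, 0), (0, -1), (0, -2), (1, -2), (2, -2), (2, -3)])
Fold: move[1]->R => DRRRD (positions: [(0, 0), (0, -1), (1, -1), (2, -1), (3, -1), (3, -2)])
Fold: move[4]->R => DRRRR (positions: [(0, 0), (0, -1), (1, -1), (2, -1), (3, -1), (4, -1)])

Answer: (0,0) (0,-1) (1,-1) (2,-1) (3,-1) (4,-1)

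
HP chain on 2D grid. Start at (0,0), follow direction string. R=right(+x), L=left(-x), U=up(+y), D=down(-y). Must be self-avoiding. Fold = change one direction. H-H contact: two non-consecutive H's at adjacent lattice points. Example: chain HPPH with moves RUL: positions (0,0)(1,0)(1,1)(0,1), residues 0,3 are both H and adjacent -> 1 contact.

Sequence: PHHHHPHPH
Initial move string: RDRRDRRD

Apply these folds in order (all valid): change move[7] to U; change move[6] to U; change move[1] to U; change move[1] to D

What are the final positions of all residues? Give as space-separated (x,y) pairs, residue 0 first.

Answer: (0,0) (1,0) (1,-1) (2,-1) (3,-1) (3,-2) (4,-2) (4,-1) (4,0)

Derivation:
Initial moves: RDRRDRRD
Fold: move[7]->U => RDRRDRRU (positions: [(0, 0), (1, 0), (1, -1), (2, -1), (3, -1), (3, -2), (4, -2), (5, -2), (5, -1)])
Fold: move[6]->U => RDRRDRUU (positions: [(0, 0), (1, 0), (1, -1), (2, -1), (3, -1), (3, -2), (4, -2), (4, -1), (4, 0)])
Fold: move[1]->U => RURRDRUU (positions: [(0, 0), (1, 0), (1, 1), (2, 1), (3, 1), (3, 0), (4, 0), (4, 1), (4, 2)])
Fold: move[1]->D => RDRRDRUU (positions: [(0, 0), (1, 0), (1, -1), (2, -1), (3, -1), (3, -2), (4, -2), (4, -1), (4, 0)])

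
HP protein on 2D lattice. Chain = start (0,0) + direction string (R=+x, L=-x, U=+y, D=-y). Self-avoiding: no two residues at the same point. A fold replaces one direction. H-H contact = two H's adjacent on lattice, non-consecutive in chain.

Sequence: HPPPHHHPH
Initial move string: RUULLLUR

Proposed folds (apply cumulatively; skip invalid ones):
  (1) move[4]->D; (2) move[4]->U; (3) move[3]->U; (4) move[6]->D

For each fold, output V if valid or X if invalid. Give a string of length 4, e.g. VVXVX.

Answer: XVVX

Derivation:
Initial: RUULLLUR -> [(0, 0), (1, 0), (1, 1), (1, 2), (0, 2), (-1, 2), (-2, 2), (-2, 3), (-1, 3)]
Fold 1: move[4]->D => RUULDLUR INVALID (collision), skipped
Fold 2: move[4]->U => RUULULUR VALID
Fold 3: move[3]->U => RUUUULUR VALID
Fold 4: move[6]->D => RUUUULDR INVALID (collision), skipped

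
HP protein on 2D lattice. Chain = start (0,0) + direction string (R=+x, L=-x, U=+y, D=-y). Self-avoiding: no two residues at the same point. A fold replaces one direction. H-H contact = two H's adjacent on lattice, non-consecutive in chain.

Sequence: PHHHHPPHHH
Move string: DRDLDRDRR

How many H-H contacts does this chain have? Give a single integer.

Answer: 1

Derivation:
Positions: [(0, 0), (0, -1), (1, -1), (1, -2), (0, -2), (0, -3), (1, -3), (1, -4), (2, -4), (3, -4)]
H-H contact: residue 1 @(0,-1) - residue 4 @(0, -2)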